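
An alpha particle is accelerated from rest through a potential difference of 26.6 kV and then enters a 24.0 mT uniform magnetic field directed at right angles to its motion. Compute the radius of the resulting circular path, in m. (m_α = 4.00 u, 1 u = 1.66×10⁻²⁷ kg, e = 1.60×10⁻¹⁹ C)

r ≈ 1.38 m

The kinetic energy gained is K = qV = (2×1.60×10^-19)(2.66×10^4) = 8.51×10^-15 J.
v = √(2K/m) = 1.60×10^6 m/s.
r = mv/(qB) = (6.64×10^-27)(1.60×10^6) / [(2×1.60×10^-19)(0.0240)] = 1.38 m.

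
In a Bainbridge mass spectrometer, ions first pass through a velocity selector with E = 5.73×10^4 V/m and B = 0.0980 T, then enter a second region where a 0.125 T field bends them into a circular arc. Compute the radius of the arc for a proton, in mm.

The selector passes v = E/B = 5.73×10^4/0.0980 = 5.85×10^5 m/s.
In the deflection region, r = mv/(qB₂) = (1.67×10^-27)(5.85×10^5) / [(1×1.60×10^-19)(0.125)] = 0.0488 m.

r ≈ 48.8 mm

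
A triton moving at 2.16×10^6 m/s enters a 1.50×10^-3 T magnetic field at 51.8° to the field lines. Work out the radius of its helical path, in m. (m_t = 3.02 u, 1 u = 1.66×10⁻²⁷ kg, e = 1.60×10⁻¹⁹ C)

Only the perpendicular component v⊥ = v sin51.8° = 1.70×10^6 m/s is bent by the field.
r = m v⊥ /(qB) = (5.01×10^-27)(1.70×10^6) / [(1×1.60×10^-19)(1.50×10^-3)] = 35.5 m.

r ≈ 35.5 m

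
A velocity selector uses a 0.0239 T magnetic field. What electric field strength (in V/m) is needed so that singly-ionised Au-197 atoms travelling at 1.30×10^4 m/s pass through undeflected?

qE = qvB ⇒ E = vB = (1.30×10^4)(0.0239) = 311 V/m.

E ≈ 311 V/m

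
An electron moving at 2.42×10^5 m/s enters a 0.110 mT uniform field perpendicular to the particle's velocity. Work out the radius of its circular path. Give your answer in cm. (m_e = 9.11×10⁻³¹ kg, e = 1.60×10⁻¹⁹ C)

The magnetic force provides the centripetal force: qvB = mv²/r, so r = mv/(qB).
r = (9.11×10^-31 kg)(2.42×10^5 m/s) / [(1×1.60×10^-19 C)(1.10×10^-4 T)] = 0.0125 m.

r ≈ 1.25 cm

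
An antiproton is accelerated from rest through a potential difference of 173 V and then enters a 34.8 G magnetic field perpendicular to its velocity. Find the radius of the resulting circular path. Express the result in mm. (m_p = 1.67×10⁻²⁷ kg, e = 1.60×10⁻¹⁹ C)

r ≈ 546 mm

The kinetic energy gained is K = qV = (1×1.60×10^-19)(173) = 2.77×10^-17 J.
v = √(2K/m) = 1.82×10^5 m/s.
r = mv/(qB) = (1.67×10^-27)(1.82×10^5) / [(1×1.60×10^-19)(3.48×10^-3)] = 0.546 m.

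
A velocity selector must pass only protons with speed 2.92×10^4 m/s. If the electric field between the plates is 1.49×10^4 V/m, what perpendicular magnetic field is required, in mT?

qE = qvB ⇒ B = E/v = (1.49×10^4) / (2.92×10^4) = 0.510 T.

B ≈ 510 mT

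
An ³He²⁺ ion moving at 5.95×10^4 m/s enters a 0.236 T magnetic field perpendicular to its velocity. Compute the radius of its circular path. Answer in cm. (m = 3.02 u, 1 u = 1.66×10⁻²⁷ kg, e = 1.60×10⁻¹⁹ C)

The magnetic force provides the centripetal force: qvB = mv²/r, so r = mv/(qB).
r = (5.01×10^-27 kg)(5.95×10^4 m/s) / [(2×1.60×10^-19 C)(0.236 T)] = 3.95×10^-3 m.

r ≈ 0.395 cm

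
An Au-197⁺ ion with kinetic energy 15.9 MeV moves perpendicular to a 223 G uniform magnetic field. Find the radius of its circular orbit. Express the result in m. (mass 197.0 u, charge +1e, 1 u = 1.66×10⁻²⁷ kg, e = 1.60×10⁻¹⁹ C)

r ≈ 362 m

Convert the energy: K = 15.9 MeV = 2.54×10^-12 J.
v = √(2K/m) = √(2·2.54×10^-12/3.27×10^-25) = 3.94×10^6 m/s.
r = mv/(qB) = (3.27×10^-25)(3.94×10^6) / [(1×1.60×10^-19)(0.0223)] = 362 m.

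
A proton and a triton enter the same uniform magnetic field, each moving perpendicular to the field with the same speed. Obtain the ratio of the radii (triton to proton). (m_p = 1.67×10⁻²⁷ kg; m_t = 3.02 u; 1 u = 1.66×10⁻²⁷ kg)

r = mv/(qB) ⇒ at equal v, r ∝ m/q.
r_{triton}/r_{proton} = 3.00.

ratio ≈ 3.00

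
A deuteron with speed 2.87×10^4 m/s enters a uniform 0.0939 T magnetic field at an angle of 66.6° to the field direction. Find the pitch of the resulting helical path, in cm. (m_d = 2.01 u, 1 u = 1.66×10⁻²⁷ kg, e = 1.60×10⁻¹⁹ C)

pitch ≈ 1.59 cm

The velocity component along B is v∥ = v cos66.6° = 1.14×10^4 m/s.
The cyclotron period T = 2πm/(qB) = 1.40×10^-6 s is set by m, q, B alone.
Pitch = v∥·T = (1.14×10^4)(1.40×10^-6) = 0.0159 m.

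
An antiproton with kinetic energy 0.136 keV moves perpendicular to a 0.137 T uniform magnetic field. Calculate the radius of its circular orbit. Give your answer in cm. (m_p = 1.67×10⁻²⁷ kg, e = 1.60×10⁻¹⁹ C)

r ≈ 1.23 cm

Convert the energy: K = 0.136 keV = 2.18×10^-17 J.
v = √(2K/m) = √(2·2.18×10^-17/1.67×10^-27) = 1.61×10^5 m/s.
r = mv/(qB) = (1.67×10^-27)(1.61×10^5) / [(1×1.60×10^-19)(0.137)] = 0.0123 m.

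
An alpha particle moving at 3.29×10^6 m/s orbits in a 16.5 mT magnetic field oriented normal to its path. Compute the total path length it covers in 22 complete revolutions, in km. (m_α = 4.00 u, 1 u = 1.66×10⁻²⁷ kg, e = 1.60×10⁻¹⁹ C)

r = mv/(qB) = 4.14 m, so one revolution covers 2πr = 26.0 m.
In 22 revolutions: L = 22·2πr = 572 m.

L ≈ 0.572 km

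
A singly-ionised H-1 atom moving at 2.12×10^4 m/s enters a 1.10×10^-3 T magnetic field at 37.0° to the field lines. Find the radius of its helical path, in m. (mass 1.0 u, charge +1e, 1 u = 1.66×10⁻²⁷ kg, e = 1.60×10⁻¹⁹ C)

Only the perpendicular component v⊥ = v sin37.0° = 1.28×10^4 m/s is bent by the field.
r = m v⊥ /(qB) = (1.66×10^-27)(1.28×10^4) / [(1×1.60×10^-19)(1.10×10^-3)] = 0.120 m.

r ≈ 0.120 m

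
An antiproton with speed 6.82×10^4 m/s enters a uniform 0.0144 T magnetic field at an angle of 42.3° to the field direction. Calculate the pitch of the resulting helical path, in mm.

The velocity component along B is v∥ = v cos42.3° = 5.04×10^4 m/s.
The cyclotron period T = 2πm/(qB) = 4.55×10^-6 s is set by m, q, B alone.
Pitch = v∥·T = (5.04×10^4)(4.55×10^-6) = 0.230 m.

pitch ≈ 230 mm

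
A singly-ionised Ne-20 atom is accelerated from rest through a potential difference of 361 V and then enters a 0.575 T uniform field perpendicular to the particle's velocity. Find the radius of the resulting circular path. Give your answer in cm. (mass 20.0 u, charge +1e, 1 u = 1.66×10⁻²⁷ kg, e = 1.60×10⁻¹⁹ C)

r ≈ 2.13 cm

The kinetic energy gained is K = qV = (1×1.60×10^-19)(361) = 5.78×10^-17 J.
v = √(2K/m) = 5.90×10^4 m/s.
r = mv/(qB) = (3.32×10^-26)(5.90×10^4) / [(1×1.60×10^-19)(0.575)] = 0.0213 m.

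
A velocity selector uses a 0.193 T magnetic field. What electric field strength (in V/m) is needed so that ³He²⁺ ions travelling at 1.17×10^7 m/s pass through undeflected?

qE = qvB ⇒ E = vB = (1.17×10^7)(0.193) = 2.26×10^6 V/m.

E ≈ 2.26×10^6 V/m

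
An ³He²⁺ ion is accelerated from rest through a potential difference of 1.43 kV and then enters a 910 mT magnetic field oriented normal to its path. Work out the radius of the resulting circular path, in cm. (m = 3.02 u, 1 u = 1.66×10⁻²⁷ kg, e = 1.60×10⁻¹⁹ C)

The kinetic energy gained is K = qV = (2×1.60×10^-19)(1430) = 4.58×10^-16 J.
v = √(2K/m) = 4.27×10^5 m/s.
r = mv/(qB) = (5.01×10^-27)(4.27×10^5) / [(2×1.60×10^-19)(0.910)] = 7.36×10^-3 m.

r ≈ 0.736 cm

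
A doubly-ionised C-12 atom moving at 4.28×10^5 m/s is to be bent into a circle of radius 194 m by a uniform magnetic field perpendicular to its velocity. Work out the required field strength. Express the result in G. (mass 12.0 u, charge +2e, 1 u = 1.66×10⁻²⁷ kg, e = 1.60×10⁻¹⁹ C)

B ≈ 1.37 G

qvB = mv²/r gives B = mv/(qr).
B = (1.99×10^-26)(4.28×10^5) / [(2×1.60×10^-19)(194)] = 1.37×10^-4 T.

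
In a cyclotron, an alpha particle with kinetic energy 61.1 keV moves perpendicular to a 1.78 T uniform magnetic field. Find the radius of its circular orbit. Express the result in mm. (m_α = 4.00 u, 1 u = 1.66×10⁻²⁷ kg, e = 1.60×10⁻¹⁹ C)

r ≈ 20.0 mm

Convert the energy: K = 61.1 keV = 9.78×10^-15 J.
v = √(2K/m) = √(2·9.78×10^-15/6.64×10^-27) = 1.72×10^6 m/s.
r = mv/(qB) = (6.64×10^-27)(1.72×10^6) / [(2×1.60×10^-19)(1.78)] = 0.0200 m.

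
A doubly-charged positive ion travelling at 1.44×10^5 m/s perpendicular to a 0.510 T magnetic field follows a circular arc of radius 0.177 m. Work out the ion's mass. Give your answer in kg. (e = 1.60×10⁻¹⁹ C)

m ≈ 2.01×10^-25 kg

qvB = mv²/r ⇒ m = qBr/v.
m = (2×1.60×10^-19)(0.510)(0.177) / (1.44×10^5) = 2.01×10^-25 kg.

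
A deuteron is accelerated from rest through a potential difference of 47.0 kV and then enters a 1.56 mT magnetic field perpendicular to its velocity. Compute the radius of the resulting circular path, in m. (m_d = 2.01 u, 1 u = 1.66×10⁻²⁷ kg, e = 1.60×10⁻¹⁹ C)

The kinetic energy gained is K = qV = (1×1.60×10^-19)(4.70×10^4) = 7.52×10^-15 J.
v = √(2K/m) = 2.12×10^6 m/s.
r = mv/(qB) = (3.34×10^-27)(2.12×10^6) / [(1×1.60×10^-19)(1.56×10^-3)] = 28.4 m.

r ≈ 28.4 m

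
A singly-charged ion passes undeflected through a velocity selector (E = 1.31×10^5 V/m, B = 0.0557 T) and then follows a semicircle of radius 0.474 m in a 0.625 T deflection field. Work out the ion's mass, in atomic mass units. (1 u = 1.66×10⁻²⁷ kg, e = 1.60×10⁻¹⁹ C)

v = E/B₁ = 2.35×10^6 m/s.
From r = mv/(qB₂), m = qB₂r/v = (1×1.60×10^-19)(0.625)(0.474) / (2.35×10^6) = 2.02×10^-26 kg.
In atomic mass units: m = 2.02×10^-26 / 1.66×10^-27 = 12.1 u.

m ≈ 12.1 u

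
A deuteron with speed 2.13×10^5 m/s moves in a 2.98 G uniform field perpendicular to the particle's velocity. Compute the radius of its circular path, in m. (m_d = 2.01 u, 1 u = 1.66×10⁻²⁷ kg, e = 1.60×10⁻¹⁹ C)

r ≈ 14.9 m

The magnetic force provides the centripetal force: qvB = mv²/r, so r = mv/(qB).
r = (3.34×10^-27 kg)(2.13×10^5 m/s) / [(1×1.60×10^-19 C)(2.98×10^-4 T)] = 14.9 m.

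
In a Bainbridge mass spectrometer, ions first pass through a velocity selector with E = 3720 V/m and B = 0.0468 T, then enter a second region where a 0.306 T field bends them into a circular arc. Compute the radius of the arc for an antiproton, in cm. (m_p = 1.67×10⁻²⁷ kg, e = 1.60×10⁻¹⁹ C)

The selector passes v = E/B = 3720/0.0468 = 7.95×10^4 m/s.
In the deflection region, r = mv/(qB₂) = (1.67×10^-27)(7.95×10^4) / [(1×1.60×10^-19)(0.306)] = 2.71×10^-3 m.

r ≈ 0.271 cm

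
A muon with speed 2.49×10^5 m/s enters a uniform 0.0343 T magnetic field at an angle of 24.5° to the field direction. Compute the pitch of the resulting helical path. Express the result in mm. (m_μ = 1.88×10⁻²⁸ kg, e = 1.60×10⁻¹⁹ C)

The velocity component along B is v∥ = v cos24.5° = 2.27×10^5 m/s.
The cyclotron period T = 2πm/(qB) = 2.15×10^-7 s is set by m, q, B alone.
Pitch = v∥·T = (2.27×10^5)(2.15×10^-7) = 0.0488 m.

pitch ≈ 48.8 mm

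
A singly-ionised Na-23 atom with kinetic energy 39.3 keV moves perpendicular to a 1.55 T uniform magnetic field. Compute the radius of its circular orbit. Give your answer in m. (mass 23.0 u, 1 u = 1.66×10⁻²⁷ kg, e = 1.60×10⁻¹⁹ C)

Convert the energy: K = 39.3 keV = 6.29×10^-15 J.
v = √(2K/m) = √(2·6.29×10^-15/3.82×10^-26) = 5.74×10^5 m/s.
r = mv/(qB) = (3.82×10^-26)(5.74×10^5) / [(1×1.60×10^-19)(1.55)] = 0.0884 m.

r ≈ 0.0884 m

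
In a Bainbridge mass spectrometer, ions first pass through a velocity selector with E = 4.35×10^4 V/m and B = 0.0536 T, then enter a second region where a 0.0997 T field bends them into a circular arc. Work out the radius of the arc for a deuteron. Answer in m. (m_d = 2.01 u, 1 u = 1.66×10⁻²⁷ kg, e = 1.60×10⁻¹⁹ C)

The selector passes v = E/B = 4.35×10^4/0.0536 = 8.12×10^5 m/s.
In the deflection region, r = mv/(qB₂) = (3.34×10^-27)(8.12×10^5) / [(1×1.60×10^-19)(0.0997)] = 0.170 m.

r ≈ 0.170 m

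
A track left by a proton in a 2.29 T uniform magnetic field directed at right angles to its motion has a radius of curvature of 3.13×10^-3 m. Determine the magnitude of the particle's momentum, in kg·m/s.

Since qvB = mv²/r, the momentum p = mv = qBr.
p = (1×1.60×10^-19)(2.29)(3.13×10^-3) = 1.15×10^-21 kg·m/s.

p ≈ 1.15×10^-21 kg·m/s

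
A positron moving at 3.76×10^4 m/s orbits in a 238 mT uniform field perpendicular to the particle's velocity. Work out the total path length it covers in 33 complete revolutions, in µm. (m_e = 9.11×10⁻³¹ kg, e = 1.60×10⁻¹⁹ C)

L ≈ 187 µm

r = mv/(qB) = 9.00×10^-7 m, so one revolution covers 2πr = 5.65×10^-6 m.
In 33 revolutions: L = 33·2πr = 1.87×10^-4 m.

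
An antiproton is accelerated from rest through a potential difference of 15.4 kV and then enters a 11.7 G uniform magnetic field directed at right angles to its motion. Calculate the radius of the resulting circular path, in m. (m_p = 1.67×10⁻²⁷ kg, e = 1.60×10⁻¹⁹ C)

r ≈ 15.3 m

The kinetic energy gained is K = qV = (1×1.60×10^-19)(1.54×10^4) = 2.46×10^-15 J.
v = √(2K/m) = 1.72×10^6 m/s.
r = mv/(qB) = (1.67×10^-27)(1.72×10^6) / [(1×1.60×10^-19)(1.17×10^-3)] = 15.3 m.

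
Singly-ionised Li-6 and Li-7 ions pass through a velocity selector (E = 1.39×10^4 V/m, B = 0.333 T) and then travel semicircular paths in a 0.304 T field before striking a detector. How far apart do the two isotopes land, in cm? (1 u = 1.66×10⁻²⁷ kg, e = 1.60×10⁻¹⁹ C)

Δd ≈ 0.285 cm

Both emerge at v = E/B₁ = 4.17×10^4 m/s.
r = mv/(qB₂), so r₁ = 8.55×10^-3 m and r₂ = 9.97×10^-3 m, giving Δr = 1.42×10^-3 m.
After a semicircle each ion lands a diameter 2r from the entry slit, so the separation is 2Δr = 2.85×10^-3 m.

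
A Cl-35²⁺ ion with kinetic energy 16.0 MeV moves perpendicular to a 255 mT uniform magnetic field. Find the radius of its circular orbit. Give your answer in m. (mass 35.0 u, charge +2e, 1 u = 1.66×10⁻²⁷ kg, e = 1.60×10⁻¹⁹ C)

r ≈ 6.68 m

Convert the energy: K = 16.0 MeV = 2.56×10^-12 J.
v = √(2K/m) = √(2·2.56×10^-12/5.81×10^-26) = 9.39×10^6 m/s.
r = mv/(qB) = (5.81×10^-26)(9.39×10^6) / [(2×1.60×10^-19)(0.255)] = 6.68 m.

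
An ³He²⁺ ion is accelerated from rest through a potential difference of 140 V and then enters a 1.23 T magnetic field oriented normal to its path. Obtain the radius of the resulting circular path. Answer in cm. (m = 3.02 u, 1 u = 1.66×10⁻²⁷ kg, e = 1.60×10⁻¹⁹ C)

The kinetic energy gained is K = qV = (2×1.60×10^-19)(140) = 4.48×10^-17 J.
v = √(2K/m) = 1.34×10^5 m/s.
r = mv/(qB) = (5.01×10^-27)(1.34×10^5) / [(2×1.60×10^-19)(1.23)] = 1.70×10^-3 m.

r ≈ 0.170 cm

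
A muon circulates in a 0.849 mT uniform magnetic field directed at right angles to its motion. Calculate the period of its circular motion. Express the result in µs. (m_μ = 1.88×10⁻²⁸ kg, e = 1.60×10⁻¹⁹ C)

The cyclotron period is independent of speed: T = 2πm/(qB).
T = 2π(1.88×10^-28) / [(1×1.60×10^-19)(8.49×10^-4)] = 8.70×10^-6 s.

T ≈ 8.70 µs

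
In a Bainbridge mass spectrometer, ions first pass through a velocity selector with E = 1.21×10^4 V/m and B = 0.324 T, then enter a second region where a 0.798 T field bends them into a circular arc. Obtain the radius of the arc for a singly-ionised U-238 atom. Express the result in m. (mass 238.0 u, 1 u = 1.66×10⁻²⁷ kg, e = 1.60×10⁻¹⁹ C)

r ≈ 0.116 m

The selector passes v = E/B = 1.21×10^4/0.324 = 3.73×10^4 m/s.
In the deflection region, r = mv/(qB₂) = (3.95×10^-25)(3.73×10^4) / [(1×1.60×10^-19)(0.798)] = 0.116 m.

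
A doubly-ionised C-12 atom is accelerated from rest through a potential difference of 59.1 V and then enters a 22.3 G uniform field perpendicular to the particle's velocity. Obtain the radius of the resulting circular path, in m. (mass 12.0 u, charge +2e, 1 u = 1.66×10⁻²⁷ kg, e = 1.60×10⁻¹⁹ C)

The kinetic energy gained is K = qV = (2×1.60×10^-19)(59.1) = 1.89×10^-17 J.
v = √(2K/m) = 4.36×10^4 m/s.
r = mv/(qB) = (1.99×10^-26)(4.36×10^4) / [(2×1.60×10^-19)(2.23×10^-3)] = 1.22 m.

r ≈ 1.22 m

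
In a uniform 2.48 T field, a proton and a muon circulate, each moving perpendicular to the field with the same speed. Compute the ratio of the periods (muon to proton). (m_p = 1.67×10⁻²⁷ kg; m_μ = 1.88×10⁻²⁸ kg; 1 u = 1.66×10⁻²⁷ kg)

T = 2πm/(qB) is independent of speed, so T₂/T₁ = (m₂/q₂)/(m₁/q₁).
T_{muon}/T_{proton} = (1.88×10^-28/1e) / (1.67×10^-27/1e) = 0.113.

ratio ≈ 0.113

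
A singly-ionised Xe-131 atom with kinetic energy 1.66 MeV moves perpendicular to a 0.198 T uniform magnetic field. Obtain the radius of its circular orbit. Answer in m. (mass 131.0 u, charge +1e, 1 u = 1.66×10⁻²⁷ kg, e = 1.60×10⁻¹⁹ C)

r ≈ 10.7 m

Convert the energy: K = 1.66 MeV = 2.66×10^-13 J.
v = √(2K/m) = √(2·2.66×10^-13/2.17×10^-25) = 1.56×10^6 m/s.
r = mv/(qB) = (2.17×10^-25)(1.56×10^6) / [(1×1.60×10^-19)(0.198)] = 10.7 m.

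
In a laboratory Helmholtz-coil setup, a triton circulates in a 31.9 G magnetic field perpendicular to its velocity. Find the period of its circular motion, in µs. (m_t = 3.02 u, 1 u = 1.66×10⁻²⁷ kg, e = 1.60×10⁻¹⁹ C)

T ≈ 61.7 µs

The cyclotron period is independent of speed: T = 2πm/(qB).
T = 2π(5.01×10^-27) / [(1×1.60×10^-19)(3.19×10^-3)] = 6.17×10^-5 s.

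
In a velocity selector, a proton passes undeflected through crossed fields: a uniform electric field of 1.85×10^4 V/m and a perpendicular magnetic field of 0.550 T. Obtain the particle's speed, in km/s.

For zero net force, qE = qvB, so v = E/B.
v = (1.85×10^4) / (0.550) = 3.36×10^4 m/s.

v ≈ 33.6 km/s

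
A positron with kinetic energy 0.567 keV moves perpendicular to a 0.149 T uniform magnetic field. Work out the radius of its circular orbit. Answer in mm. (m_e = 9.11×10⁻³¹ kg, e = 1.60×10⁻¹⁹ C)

Convert the energy: K = 0.567 keV = 9.07×10^-17 J.
v = √(2K/m) = √(2·9.07×10^-17/9.11×10^-31) = 1.41×10^7 m/s.
r = mv/(qB) = (9.11×10^-31)(1.41×10^7) / [(1×1.60×10^-19)(0.149)] = 5.39×10^-4 m.

r ≈ 0.539 mm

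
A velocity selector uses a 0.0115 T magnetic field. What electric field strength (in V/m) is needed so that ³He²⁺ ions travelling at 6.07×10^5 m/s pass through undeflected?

E ≈ 6980 V/m

qE = qvB ⇒ E = vB = (6.07×10^5)(0.0115) = 6980 V/m.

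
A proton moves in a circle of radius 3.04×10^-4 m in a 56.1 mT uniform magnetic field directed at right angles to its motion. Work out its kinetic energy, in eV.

K ≈ 0.0139 eV

v = qBr/m = (1×1.60×10^-19)(0.0561)(3.04×10^-4) / (1.67×10^-27) = 1630 m/s.
K = ½mv² = 0.5·(1.67×10^-27)·(1630)² = 2.23×10^-21 J = 0.0139 eV.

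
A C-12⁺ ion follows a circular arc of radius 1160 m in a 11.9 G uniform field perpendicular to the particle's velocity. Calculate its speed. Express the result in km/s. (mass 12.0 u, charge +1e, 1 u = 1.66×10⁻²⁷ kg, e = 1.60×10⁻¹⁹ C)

v ≈ 11100 km/s

From qvB = mv²/r, v = qBr/m.
v = (1×1.60×10^-19)(1.19×10^-3)(1160) / (1.99×10^-26) = 1.11×10^7 m/s.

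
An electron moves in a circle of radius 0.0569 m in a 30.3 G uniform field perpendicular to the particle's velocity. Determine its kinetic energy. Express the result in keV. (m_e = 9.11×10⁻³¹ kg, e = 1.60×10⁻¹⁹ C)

v = qBr/m = (1×1.60×10^-19)(3.03×10^-3)(0.0569) / (9.11×10^-31) = 3.03×10^7 m/s.
K = ½mv² = 0.5·(9.11×10^-31)·(3.03×10^7)² = 4.18×10^-16 J = 2.61 keV.

K ≈ 2.61 keV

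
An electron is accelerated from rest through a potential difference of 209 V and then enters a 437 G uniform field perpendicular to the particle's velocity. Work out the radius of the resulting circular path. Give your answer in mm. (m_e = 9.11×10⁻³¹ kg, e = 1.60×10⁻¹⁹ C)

r ≈ 1.12 mm

The kinetic energy gained is K = qV = (1×1.60×10^-19)(209) = 3.34×10^-17 J.
v = √(2K/m) = 8.57×10^6 m/s.
r = mv/(qB) = (9.11×10^-31)(8.57×10^6) / [(1×1.60×10^-19)(0.0437)] = 1.12×10^-3 m.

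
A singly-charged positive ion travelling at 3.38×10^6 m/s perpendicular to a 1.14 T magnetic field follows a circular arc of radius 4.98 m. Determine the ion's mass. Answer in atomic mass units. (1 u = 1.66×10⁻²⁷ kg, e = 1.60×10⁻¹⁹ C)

m ≈ 162 u

qvB = mv²/r ⇒ m = qBr/v.
m = (1×1.60×10^-19)(1.14)(4.98) / (3.38×10^6) = 2.69×10^-25 kg = 162 u.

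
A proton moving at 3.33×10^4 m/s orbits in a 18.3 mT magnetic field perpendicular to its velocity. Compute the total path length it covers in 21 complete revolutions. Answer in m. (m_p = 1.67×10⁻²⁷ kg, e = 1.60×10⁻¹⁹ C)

r = mv/(qB) = 0.0190 m, so one revolution covers 2πr = 0.119 m.
In 21 revolutions: L = 21·2πr = 2.51 m.

L ≈ 2.51 m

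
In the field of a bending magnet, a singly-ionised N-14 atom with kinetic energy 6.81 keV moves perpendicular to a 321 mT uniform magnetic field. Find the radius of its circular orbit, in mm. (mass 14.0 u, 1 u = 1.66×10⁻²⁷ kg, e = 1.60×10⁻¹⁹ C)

r ≈ 139 mm

Convert the energy: K = 6.81 keV = 1.09×10^-15 J.
v = √(2K/m) = √(2·1.09×10^-15/2.32×10^-26) = 3.06×10^5 m/s.
r = mv/(qB) = (2.32×10^-26)(3.06×10^5) / [(1×1.60×10^-19)(0.321)] = 0.139 m.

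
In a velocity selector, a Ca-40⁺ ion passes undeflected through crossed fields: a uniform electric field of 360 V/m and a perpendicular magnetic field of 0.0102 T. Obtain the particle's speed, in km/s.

v ≈ 35.3 km/s

For zero net force, qE = qvB, so v = E/B.
v = (360) / (0.0102) = 3.53×10^4 m/s.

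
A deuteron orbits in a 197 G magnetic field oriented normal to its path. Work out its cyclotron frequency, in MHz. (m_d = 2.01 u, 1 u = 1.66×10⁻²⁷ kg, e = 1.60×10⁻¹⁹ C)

f ≈ 0.150 MHz

f = qB/(2πm) = (1×1.60×10^-19)(0.0197) / [2π(3.34×10^-27)] = 1.50×10^5 Hz.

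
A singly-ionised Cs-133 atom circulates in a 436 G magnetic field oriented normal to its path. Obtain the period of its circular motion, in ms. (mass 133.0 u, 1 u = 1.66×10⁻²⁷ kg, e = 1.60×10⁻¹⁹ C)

T ≈ 0.199 ms

The cyclotron period is independent of speed: T = 2πm/(qB).
T = 2π(2.21×10^-25) / [(1×1.60×10^-19)(0.0436)] = 1.99×10^-4 s.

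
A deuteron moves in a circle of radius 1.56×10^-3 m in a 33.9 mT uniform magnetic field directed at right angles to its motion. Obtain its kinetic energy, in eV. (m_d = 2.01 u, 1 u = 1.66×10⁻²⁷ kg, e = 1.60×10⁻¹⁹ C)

v = qBr/m = (1×1.60×10^-19)(0.0339)(1.56×10^-3) / (3.34×10^-27) = 2540 m/s.
K = ½mv² = 0.5·(3.34×10^-27)·(2540)² = 1.07×10^-20 J = 0.0671 eV.

K ≈ 0.0671 eV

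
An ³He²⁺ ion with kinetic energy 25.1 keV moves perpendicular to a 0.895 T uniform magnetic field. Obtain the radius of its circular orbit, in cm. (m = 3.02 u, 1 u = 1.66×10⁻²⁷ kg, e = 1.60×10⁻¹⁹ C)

Convert the energy: K = 25.1 keV = 4.02×10^-15 J.
v = √(2K/m) = √(2·4.02×10^-15/5.01×10^-27) = 1.27×10^6 m/s.
r = mv/(qB) = (5.01×10^-27)(1.27×10^6) / [(2×1.60×10^-19)(0.895)] = 0.0222 m.

r ≈ 2.22 cm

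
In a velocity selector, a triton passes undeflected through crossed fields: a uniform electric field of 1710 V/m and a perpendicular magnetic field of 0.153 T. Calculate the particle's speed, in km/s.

v ≈ 11.2 km/s

For zero net force, qE = qvB, so v = E/B.
v = (1710) / (0.153) = 1.12×10^4 m/s.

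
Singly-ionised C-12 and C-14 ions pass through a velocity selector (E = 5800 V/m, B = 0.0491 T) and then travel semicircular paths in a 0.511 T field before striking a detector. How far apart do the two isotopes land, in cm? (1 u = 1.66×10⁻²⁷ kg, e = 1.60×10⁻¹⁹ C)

Δd ≈ 0.959 cm

Both emerge at v = E/B₁ = 1.18×10^5 m/s.
r = mv/(qB₂), so r₁ = 0.02878 m and r₂ = 0.03358 m, giving Δr = 4.80×10^-3 m.
After a semicircle each ion lands a diameter 2r from the entry slit, so the separation is 2Δr = 9.59×10^-3 m.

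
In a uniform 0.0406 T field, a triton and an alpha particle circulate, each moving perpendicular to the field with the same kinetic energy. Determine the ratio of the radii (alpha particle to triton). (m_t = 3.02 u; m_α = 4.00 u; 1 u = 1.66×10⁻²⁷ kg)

r = √(2mK)/(qB) ⇒ at equal K, r ∝ √m/q.
r_{alpha particle}/r_{triton} = 0.575.

ratio ≈ 0.575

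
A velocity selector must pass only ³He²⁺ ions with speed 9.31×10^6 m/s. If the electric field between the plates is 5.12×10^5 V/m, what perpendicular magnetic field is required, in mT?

B ≈ 55.0 mT

qE = qvB ⇒ B = E/v = (5.12×10^5) / (9.31×10^6) = 0.0550 T.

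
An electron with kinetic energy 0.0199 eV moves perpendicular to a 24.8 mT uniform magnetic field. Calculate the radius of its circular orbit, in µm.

r ≈ 19.2 µm

Convert the energy: K = 0.0199 eV = 3.18×10^-21 J.
v = √(2K/m) = √(2·3.18×10^-21/9.11×10^-31) = 8.36×10^4 m/s.
r = mv/(qB) = (9.11×10^-31)(8.36×10^4) / [(1×1.60×10^-19)(0.0248)] = 1.92×10^-5 m.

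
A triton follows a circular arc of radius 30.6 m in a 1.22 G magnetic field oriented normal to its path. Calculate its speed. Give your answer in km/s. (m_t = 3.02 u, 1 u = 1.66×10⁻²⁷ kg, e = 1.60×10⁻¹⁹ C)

v ≈ 119 km/s

From qvB = mv²/r, v = qBr/m.
v = (1×1.60×10^-19)(1.22×10^-4)(30.6) / (5.01×10^-27) = 1.19×10^5 m/s.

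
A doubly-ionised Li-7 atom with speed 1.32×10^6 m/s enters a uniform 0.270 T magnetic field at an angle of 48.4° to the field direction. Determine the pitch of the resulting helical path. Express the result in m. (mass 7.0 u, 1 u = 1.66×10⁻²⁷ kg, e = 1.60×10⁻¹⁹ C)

pitch ≈ 0.741 m

The velocity component along B is v∥ = v cos48.4° = 8.76×10^5 m/s.
The cyclotron period T = 2πm/(qB) = 8.45×10^-7 s is set by m, q, B alone.
Pitch = v∥·T = (8.76×10^5)(8.45×10^-7) = 0.741 m.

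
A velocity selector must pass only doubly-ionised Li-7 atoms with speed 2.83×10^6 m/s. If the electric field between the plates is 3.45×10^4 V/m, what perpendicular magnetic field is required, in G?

qE = qvB ⇒ B = E/v = (3.45×10^4) / (2.83×10^6) = 0.0122 T.

B ≈ 122 G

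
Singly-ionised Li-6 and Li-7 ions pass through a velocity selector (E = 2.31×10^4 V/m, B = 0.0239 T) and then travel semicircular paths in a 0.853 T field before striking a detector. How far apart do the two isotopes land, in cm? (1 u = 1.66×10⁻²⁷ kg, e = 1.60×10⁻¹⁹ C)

Both emerge at v = E/B₁ = 9.67×10^5 m/s.
r = mv/(qB₂), so r₁ = 0.0705 m and r₂ = 0.0823 m, giving Δr = 0.0118 m.
After a semicircle each ion lands a diameter 2r from the entry slit, so the separation is 2Δr = 0.0235 m.

Δd ≈ 2.35 cm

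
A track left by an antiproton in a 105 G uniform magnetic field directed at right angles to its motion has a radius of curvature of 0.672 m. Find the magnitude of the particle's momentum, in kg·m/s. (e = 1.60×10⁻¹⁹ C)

p ≈ 1.13×10^-21 kg·m/s

Since qvB = mv²/r, the momentum p = mv = qBr.
p = (1×1.60×10^-19)(0.0105)(0.672) = 1.13×10^-21 kg·m/s.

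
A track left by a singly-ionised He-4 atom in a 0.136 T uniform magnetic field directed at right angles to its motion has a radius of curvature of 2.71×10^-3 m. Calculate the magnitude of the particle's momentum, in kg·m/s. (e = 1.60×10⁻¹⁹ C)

p ≈ 5.90×10^-23 kg·m/s

Since qvB = mv²/r, the momentum p = mv = qBr.
p = (1×1.60×10^-19)(0.136)(2.71×10^-3) = 5.90×10^-23 kg·m/s.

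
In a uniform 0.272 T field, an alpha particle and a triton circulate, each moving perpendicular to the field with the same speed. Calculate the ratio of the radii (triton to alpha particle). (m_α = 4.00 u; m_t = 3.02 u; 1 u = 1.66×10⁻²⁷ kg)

ratio ≈ 1.51

r = mv/(qB) ⇒ at equal v, r ∝ m/q.
r_{triton}/r_{alpha particle} = 1.51.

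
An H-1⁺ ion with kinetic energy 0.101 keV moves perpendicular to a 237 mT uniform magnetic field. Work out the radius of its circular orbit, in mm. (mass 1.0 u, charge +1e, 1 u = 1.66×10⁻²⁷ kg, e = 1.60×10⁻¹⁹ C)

Convert the energy: K = 0.101 keV = 1.62×10^-17 J.
v = √(2K/m) = √(2·1.62×10^-17/1.66×10^-27) = 1.40×10^5 m/s.
r = mv/(qB) = (1.66×10^-27)(1.40×10^5) / [(1×1.60×10^-19)(0.237)] = 6.11×10^-3 m.

r ≈ 6.11 mm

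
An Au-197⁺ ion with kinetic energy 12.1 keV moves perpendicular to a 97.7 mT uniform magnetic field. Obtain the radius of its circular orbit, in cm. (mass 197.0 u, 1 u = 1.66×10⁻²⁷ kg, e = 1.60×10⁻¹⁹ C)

Convert the energy: K = 12.1 keV = 1.94×10^-15 J.
v = √(2K/m) = √(2·1.94×10^-15/3.27×10^-25) = 1.09×10^5 m/s.
r = mv/(qB) = (3.27×10^-25)(1.09×10^5) / [(1×1.60×10^-19)(0.0977)] = 2.28 m.

r ≈ 228 cm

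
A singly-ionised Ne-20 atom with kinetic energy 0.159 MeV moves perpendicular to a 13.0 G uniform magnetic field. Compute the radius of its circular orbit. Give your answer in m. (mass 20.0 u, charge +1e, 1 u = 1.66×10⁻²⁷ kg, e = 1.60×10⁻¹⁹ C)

Convert the energy: K = 0.159 MeV = 2.54×10^-14 J.
v = √(2K/m) = √(2·2.54×10^-14/3.32×10^-26) = 1.24×10^6 m/s.
r = mv/(qB) = (3.32×10^-26)(1.24×10^6) / [(1×1.60×10^-19)(1.30×10^-3)] = 198 m.

r ≈ 198 m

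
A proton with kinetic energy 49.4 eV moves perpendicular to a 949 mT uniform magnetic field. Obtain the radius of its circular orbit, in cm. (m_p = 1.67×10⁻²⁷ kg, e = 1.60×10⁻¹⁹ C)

r ≈ 0.107 cm

Convert the energy: K = 49.4 eV = 7.90×10^-18 J.
v = √(2K/m) = √(2·7.90×10^-18/1.67×10^-27) = 9.73×10^4 m/s.
r = mv/(qB) = (1.67×10^-27)(9.73×10^4) / [(1×1.60×10^-19)(0.949)] = 1.07×10^-3 m.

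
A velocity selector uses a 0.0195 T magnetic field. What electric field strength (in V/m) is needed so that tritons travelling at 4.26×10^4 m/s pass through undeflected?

qE = qvB ⇒ E = vB = (4.26×10^4)(0.0195) = 831 V/m.

E ≈ 831 V/m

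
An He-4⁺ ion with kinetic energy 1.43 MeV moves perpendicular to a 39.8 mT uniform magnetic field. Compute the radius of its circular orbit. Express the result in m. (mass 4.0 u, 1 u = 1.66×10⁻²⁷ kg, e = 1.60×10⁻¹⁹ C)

Convert the energy: K = 1.43 MeV = 2.29×10^-13 J.
v = √(2K/m) = √(2·2.29×10^-13/6.64×10^-27) = 8.30×10^6 m/s.
r = mv/(qB) = (6.64×10^-27)(8.30×10^6) / [(1×1.60×10^-19)(0.0398)] = 8.66 m.

r ≈ 8.66 m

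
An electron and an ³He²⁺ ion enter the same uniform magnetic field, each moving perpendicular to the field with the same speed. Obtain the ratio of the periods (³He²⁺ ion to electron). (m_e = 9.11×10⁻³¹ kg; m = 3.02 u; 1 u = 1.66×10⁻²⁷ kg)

T = 2πm/(qB) is independent of speed, so T₂/T₁ = (m₂/q₂)/(m₁/q₁).
T_{³He²⁺ ion}/T_{electron} = (5.01×10^-27/2e) / (9.11×10^-31/1e) = 2750.

ratio ≈ 2750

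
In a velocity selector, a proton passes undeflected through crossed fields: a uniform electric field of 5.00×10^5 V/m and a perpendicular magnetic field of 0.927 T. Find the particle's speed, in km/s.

v ≈ 539 km/s

For zero net force, qE = qvB, so v = E/B.
v = (5.00×10^5) / (0.927) = 5.39×10^5 m/s.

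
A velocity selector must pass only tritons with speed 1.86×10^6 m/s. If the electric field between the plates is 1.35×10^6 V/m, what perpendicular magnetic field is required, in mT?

qE = qvB ⇒ B = E/v = (1.35×10^6) / (1.86×10^6) = 0.726 T.

B ≈ 726 mT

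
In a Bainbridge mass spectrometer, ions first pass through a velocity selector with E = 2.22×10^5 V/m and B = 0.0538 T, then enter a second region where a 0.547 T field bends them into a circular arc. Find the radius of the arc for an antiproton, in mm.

r ≈ 78.7 mm

The selector passes v = E/B = 2.22×10^5/0.0538 = 4.13×10^6 m/s.
In the deflection region, r = mv/(qB₂) = (1.67×10^-27)(4.13×10^6) / [(1×1.60×10^-19)(0.547)] = 0.0787 m.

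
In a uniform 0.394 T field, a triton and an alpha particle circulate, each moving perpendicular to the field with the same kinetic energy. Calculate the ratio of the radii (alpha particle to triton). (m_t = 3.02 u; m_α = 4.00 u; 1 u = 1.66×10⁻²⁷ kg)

ratio ≈ 0.575

r = √(2mK)/(qB) ⇒ at equal K, r ∝ √m/q.
r_{alpha particle}/r_{triton} = 0.575.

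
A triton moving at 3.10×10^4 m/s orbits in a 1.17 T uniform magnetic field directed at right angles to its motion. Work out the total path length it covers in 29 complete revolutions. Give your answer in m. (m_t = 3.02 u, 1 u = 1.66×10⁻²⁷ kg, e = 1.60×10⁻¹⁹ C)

L ≈ 0.151 m

r = mv/(qB) = 8.30×10^-4 m, so one revolution covers 2πr = 5.22×10^-3 m.
In 29 revolutions: L = 29·2πr = 0.151 m.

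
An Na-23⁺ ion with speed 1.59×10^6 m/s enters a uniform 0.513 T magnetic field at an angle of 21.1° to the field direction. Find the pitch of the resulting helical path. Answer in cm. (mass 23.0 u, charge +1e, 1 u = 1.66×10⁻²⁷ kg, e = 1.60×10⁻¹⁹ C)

The velocity component along B is v∥ = v cos21.1° = 1.48×10^6 m/s.
The cyclotron period T = 2πm/(qB) = 2.92×10^-6 s is set by m, q, B alone.
Pitch = v∥·T = (1.48×10^6)(2.92×10^-6) = 4.34 m.

pitch ≈ 434 cm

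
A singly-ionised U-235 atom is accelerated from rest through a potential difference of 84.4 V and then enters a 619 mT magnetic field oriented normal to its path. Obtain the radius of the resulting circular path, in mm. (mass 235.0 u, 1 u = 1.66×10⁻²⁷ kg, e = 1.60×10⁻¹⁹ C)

r ≈ 32.8 mm

The kinetic energy gained is K = qV = (1×1.60×10^-19)(84.4) = 1.35×10^-17 J.
v = √(2K/m) = 8320 m/s.
r = mv/(qB) = (3.90×10^-25)(8320) / [(1×1.60×10^-19)(0.619)] = 0.0328 m.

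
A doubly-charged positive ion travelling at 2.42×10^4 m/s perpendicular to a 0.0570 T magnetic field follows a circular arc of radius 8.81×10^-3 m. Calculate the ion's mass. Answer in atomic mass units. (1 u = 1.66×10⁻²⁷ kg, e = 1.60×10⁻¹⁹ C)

m ≈ 4.00 u

qvB = mv²/r ⇒ m = qBr/v.
m = (2×1.60×10^-19)(0.0570)(8.81×10^-3) / (2.42×10^4) = 6.64×10^-27 kg = 4.00 u.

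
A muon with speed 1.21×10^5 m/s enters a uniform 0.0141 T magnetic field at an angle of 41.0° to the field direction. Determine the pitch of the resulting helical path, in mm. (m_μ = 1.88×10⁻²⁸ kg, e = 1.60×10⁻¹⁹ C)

pitch ≈ 47.8 mm

The velocity component along B is v∥ = v cos41.0° = 9.13×10^4 m/s.
The cyclotron period T = 2πm/(qB) = 5.24×10^-7 s is set by m, q, B alone.
Pitch = v∥·T = (9.13×10^4)(5.24×10^-7) = 0.0478 m.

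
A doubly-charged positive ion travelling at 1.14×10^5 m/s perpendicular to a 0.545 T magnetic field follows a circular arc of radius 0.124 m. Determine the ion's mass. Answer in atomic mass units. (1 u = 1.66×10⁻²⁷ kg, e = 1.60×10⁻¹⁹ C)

m ≈ 114 u

qvB = mv²/r ⇒ m = qBr/v.
m = (2×1.60×10^-19)(0.545)(0.124) / (1.14×10^5) = 1.90×10^-25 kg = 114 u.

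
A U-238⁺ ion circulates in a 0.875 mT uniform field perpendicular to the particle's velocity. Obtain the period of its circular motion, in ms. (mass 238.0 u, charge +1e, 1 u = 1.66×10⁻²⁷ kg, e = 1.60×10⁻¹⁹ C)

The cyclotron period is independent of speed: T = 2πm/(qB).
T = 2π(3.95×10^-25) / [(1×1.60×10^-19)(8.75×10^-4)] = 0.0177 s.

T ≈ 17.7 ms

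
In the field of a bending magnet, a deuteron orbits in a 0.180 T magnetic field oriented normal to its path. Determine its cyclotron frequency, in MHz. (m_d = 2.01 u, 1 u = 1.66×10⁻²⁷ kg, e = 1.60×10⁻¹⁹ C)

f = qB/(2πm) = (1×1.60×10^-19)(0.180) / [2π(3.34×10^-27)] = 1.37×10^6 Hz.

f ≈ 1.37 MHz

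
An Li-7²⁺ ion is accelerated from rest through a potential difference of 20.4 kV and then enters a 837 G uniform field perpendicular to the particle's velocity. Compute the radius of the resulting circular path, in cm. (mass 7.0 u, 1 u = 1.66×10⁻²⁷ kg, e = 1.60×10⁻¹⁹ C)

The kinetic energy gained is K = qV = (2×1.60×10^-19)(2.04×10^4) = 6.53×10^-15 J.
v = √(2K/m) = 1.06×10^6 m/s.
r = mv/(qB) = (1.16×10^-26)(1.06×10^6) / [(2×1.60×10^-19)(0.0837)] = 0.460 m.

r ≈ 46.0 cm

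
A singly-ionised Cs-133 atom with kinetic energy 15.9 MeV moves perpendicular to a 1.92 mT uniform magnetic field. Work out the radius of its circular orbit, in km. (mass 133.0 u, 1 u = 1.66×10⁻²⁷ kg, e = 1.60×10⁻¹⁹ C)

r ≈ 3.45 km

Convert the energy: K = 15.9 MeV = 2.54×10^-12 J.
v = √(2K/m) = √(2·2.54×10^-12/2.21×10^-25) = 4.80×10^6 m/s.
r = mv/(qB) = (2.21×10^-25)(4.80×10^6) / [(1×1.60×10^-19)(1.92×10^-3)] = 3450 m.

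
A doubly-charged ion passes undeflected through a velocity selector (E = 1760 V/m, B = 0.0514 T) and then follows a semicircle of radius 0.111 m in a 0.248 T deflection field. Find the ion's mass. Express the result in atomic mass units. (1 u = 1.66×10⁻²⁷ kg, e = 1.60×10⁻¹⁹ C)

v = E/B₁ = 3.42×10^4 m/s.
From r = mv/(qB₂), m = qB₂r/v = (2×1.60×10^-19)(0.248)(0.111) / (3.42×10^4) = 2.57×10^-25 kg.
In atomic mass units: m = 2.57×10^-25 / 1.66×10^-27 = 155 u.

m ≈ 155 u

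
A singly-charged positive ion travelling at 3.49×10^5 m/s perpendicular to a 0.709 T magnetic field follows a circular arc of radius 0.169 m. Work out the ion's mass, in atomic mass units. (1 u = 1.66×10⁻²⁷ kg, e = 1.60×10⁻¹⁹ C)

m ≈ 33.1 u

qvB = mv²/r ⇒ m = qBr/v.
m = (1×1.60×10^-19)(0.709)(0.169) / (3.49×10^5) = 5.49×10^-26 kg = 33.1 u.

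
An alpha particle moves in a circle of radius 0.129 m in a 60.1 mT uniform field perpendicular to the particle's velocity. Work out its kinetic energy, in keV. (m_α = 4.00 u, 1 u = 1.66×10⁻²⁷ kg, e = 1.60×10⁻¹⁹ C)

K ≈ 2.90 keV

v = qBr/m = (2×1.60×10^-19)(0.0601)(0.129) / (6.64×10^-27) = 3.74×10^5 m/s.
K = ½mv² = 0.5·(6.64×10^-27)·(3.74×10^5)² = 4.63×10^-16 J = 2.90 keV.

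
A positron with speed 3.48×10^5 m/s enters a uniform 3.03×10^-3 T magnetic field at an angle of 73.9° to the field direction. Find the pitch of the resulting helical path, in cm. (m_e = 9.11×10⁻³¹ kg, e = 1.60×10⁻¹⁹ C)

The velocity component along B is v∥ = v cos73.9° = 9.65×10^4 m/s.
The cyclotron period T = 2πm/(qB) = 1.18×10^-8 s is set by m, q, B alone.
Pitch = v∥·T = (9.65×10^4)(1.18×10^-8) = 1.14×10^-3 m.

pitch ≈ 0.114 cm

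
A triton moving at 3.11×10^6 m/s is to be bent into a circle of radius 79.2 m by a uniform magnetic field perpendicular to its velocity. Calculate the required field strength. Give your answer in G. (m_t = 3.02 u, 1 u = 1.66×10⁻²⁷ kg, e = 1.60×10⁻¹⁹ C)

B ≈ 12.3 G

qvB = mv²/r gives B = mv/(qr).
B = (5.01×10^-27)(3.11×10^6) / [(1×1.60×10^-19)(79.2)] = 1.23×10^-3 T.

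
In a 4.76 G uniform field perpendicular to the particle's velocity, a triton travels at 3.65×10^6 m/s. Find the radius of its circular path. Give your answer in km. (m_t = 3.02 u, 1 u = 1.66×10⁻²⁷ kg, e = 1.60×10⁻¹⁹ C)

r ≈ 0.240 km

The magnetic force provides the centripetal force: qvB = mv²/r, so r = mv/(qB).
r = (5.01×10^-27 kg)(3.65×10^6 m/s) / [(1×1.60×10^-19 C)(4.76×10^-4 T)] = 240 m.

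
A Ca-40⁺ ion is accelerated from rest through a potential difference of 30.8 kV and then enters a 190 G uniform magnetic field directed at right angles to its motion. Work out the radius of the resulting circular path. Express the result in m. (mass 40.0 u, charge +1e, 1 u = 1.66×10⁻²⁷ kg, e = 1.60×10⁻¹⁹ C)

r ≈ 8.42 m

The kinetic energy gained is K = qV = (1×1.60×10^-19)(3.08×10^4) = 4.93×10^-15 J.
v = √(2K/m) = 3.85×10^5 m/s.
r = mv/(qB) = (6.64×10^-26)(3.85×10^5) / [(1×1.60×10^-19)(0.0190)] = 8.42 m.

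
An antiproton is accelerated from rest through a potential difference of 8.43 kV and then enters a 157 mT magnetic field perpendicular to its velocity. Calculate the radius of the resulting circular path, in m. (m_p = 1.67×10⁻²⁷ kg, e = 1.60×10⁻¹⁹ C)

r ≈ 0.0845 m

The kinetic energy gained is K = qV = (1×1.60×10^-19)(8430) = 1.35×10^-15 J.
v = √(2K/m) = 1.27×10^6 m/s.
r = mv/(qB) = (1.67×10^-27)(1.27×10^6) / [(1×1.60×10^-19)(0.157)] = 0.0845 m.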